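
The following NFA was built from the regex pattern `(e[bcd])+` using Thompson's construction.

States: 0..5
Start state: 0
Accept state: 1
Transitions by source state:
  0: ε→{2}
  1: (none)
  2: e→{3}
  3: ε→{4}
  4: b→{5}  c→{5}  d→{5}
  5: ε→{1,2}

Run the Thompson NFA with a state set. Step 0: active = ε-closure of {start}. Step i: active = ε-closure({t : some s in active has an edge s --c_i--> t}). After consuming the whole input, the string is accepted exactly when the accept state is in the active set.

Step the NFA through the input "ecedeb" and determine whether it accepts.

start: ε-closure({0}) = {0,2}
'e' @ 1: {3,4}
'c' @ 2: {1,2,5}  ✓accept
'e' @ 3: {3,4}
'd' @ 4: {1,2,5}  ✓accept
'e' @ 5: {3,4}
'b' @ 6: {1,2,5}  ✓accept
final: {1,2,5}; accept 1 in set

Answer: ACCEPT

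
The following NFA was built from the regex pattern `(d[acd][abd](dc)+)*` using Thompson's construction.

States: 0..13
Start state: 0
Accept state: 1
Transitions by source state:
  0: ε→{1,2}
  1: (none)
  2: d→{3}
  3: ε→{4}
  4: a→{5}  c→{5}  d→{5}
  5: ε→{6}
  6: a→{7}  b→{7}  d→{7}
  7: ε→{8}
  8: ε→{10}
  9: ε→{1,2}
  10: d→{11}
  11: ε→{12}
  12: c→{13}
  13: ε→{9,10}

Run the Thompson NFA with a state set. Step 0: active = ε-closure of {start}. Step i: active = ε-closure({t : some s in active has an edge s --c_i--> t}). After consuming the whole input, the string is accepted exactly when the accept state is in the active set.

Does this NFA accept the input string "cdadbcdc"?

Answer: REJECT

Trace:
start: ε-closure({0}) = {0,1,2}
'c' @ 1: {}  — dead — no transitions
rest 'dadbcdc' ignored (set empty)
final: {}; accept 1 not in set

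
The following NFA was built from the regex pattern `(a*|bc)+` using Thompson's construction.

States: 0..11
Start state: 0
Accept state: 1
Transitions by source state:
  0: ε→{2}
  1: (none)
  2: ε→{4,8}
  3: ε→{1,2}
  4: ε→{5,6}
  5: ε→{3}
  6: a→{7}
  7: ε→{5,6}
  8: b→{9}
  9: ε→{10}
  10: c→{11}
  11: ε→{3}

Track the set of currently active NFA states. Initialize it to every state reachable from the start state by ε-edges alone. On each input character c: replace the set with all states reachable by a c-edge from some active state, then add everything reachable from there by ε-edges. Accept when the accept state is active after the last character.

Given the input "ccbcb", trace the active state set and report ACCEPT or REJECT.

Answer: REJECT

Trace:
start: ε-closure({0}) = {0,1,2,3,4,5,6,8}
'c' @ 1: {}  — no active states
rest 'cbcb' ignored (set empty)
final: {}; accept 1 not in set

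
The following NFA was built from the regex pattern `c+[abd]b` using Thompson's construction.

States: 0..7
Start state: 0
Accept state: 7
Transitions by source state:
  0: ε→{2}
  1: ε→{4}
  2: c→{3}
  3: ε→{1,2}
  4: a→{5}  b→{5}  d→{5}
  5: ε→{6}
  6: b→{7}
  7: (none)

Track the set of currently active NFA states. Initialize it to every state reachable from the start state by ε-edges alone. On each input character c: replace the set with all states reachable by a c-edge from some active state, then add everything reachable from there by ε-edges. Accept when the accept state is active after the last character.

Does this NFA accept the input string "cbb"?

initial (ε-close {0}): {0,2}
'c' @ 1: {1,2,3,4}
'b' @ 2: {5,6}
'b' @ 3: {7}  (accept∈set)
end set {7} — state 7 in

Answer: ACCEPT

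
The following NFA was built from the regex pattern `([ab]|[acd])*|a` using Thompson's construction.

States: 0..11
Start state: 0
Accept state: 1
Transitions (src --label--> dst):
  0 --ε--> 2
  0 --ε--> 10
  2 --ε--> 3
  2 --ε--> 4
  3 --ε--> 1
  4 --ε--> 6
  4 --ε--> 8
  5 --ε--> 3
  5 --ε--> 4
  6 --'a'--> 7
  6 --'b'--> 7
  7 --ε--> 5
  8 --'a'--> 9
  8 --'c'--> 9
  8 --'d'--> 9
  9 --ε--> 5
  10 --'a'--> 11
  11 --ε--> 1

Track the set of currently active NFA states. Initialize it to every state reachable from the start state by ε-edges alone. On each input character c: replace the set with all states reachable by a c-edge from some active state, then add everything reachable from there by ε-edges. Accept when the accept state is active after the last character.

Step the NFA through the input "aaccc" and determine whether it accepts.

Answer: ACCEPT

Derivation:
start: ε-closure({0}) = {0,1,2,3,4,6,8,10}
'a' @ 1: {1,3,4,5,6,7,8,9,11}  [accepting]
'a' @ 2: {1,3,4,5,6,7,8,9}  [accepting]
'c' @ 3: {1,3,4,5,6,8,9}  [accepting]
'c' @ 4: {1,3,4,5,6,8,9}  [accepting]
'c' @ 5: {1,3,4,5,6,8,9}  [accepting]
after full input: {1,3,4,5,6,8,9}  (accept=1 in)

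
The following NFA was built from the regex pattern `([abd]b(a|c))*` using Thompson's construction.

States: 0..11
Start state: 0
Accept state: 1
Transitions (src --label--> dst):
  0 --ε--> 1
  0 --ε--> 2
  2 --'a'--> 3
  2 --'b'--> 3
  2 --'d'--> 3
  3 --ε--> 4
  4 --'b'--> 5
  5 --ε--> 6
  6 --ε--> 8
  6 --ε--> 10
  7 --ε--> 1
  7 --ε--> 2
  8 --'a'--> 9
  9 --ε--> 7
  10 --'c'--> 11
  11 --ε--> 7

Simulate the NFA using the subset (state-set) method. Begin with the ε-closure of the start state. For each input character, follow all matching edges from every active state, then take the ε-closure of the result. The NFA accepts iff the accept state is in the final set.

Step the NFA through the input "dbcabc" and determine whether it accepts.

S₀ = ε-closure({0}) = {0,1,2}
'd' @ 1: {3,4}
'b' @ 2: {5,6,8,10}
'c' @ 3: {1,2,7,11}  [accepting]
'a' @ 4: {3,4}
'b' @ 5: {5,6,8,10}
'c' @ 6: {1,2,7,11}  [accepting]
after full input: {1,2,7,11}  (accept=1 in)

Answer: ACCEPT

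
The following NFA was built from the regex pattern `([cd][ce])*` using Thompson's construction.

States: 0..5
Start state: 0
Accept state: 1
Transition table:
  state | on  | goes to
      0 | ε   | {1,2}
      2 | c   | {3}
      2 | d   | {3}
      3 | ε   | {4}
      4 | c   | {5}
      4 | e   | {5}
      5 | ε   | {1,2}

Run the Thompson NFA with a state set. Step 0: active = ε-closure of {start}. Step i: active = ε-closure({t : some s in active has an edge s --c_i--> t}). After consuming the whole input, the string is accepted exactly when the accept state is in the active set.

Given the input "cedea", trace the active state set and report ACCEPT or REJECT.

initial (ε-close {0}): {0,1,2}
'c' @ 1: {3,4}
'e' @ 2: {1,2,5}  (accept∈set)
'd' @ 3: {3,4}
'e' @ 4: {1,2,5}  (accept∈set)
'a' @ 5: {}  — dead — no transitions
end set {} — state 1 not in

Answer: REJECT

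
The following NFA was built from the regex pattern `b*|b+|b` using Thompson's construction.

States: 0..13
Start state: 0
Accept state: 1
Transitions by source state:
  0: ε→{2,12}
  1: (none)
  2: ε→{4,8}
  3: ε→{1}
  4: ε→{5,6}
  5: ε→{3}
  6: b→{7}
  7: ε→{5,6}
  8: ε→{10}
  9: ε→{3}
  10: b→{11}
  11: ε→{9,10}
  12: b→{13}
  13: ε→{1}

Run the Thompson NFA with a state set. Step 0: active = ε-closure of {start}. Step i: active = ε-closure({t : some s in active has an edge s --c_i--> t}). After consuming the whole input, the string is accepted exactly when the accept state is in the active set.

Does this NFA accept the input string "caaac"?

S₀ = ε-closure({0}) = {0,1,2,3,4,5,6,8,10,12}
'c' @ 1: {}  — dead — no transitions
rest 'aaac' ignored (set empty)
final: {}; accept 1 not in set

Answer: REJECT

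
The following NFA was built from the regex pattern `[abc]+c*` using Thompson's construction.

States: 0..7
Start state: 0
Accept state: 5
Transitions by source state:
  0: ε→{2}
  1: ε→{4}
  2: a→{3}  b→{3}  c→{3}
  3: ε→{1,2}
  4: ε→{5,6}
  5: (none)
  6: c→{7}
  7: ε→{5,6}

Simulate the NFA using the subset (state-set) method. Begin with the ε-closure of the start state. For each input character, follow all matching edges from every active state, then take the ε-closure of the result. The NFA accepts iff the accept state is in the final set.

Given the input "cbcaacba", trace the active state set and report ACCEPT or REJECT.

start: ε-closure({0}) = {0,2}
'c' @ 1: {1,2,3,4,5,6}  ✓accept
'b' @ 2: {1,2,3,4,5,6}  ✓accept
'c' @ 3: {1,2,3,4,5,6,7}  ✓accept
'a' @ 4: {1,2,3,4,5,6}  ✓accept
'a' @ 5: {1,2,3,4,5,6}  ✓accept
'c' @ 6: {1,2,3,4,5,6,7}  ✓accept
'b' @ 7: {1,2,3,4,5,6}  ✓accept
'a' @ 8: {1,2,3,4,5,6}  ✓accept
end set {1,2,3,4,5,6} — state 5 in

Answer: ACCEPT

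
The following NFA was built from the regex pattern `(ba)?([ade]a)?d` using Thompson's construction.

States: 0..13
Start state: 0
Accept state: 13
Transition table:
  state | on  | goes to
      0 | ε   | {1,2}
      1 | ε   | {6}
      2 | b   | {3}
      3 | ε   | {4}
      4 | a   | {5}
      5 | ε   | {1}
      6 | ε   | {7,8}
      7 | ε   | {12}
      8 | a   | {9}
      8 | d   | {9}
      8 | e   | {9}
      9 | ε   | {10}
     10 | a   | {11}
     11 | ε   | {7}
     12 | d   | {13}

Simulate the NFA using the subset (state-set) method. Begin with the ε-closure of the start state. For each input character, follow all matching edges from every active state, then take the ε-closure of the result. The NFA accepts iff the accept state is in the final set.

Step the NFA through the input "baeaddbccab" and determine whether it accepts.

initial (ε-close {0}): {0,1,2,6,7,8,12}
'b' @ 1: {3,4}
'a' @ 2: {1,5,6,7,8,12}
'e' @ 3: {9,10}
'a' @ 4: {7,11,12}
'd' @ 5: {13}  [accepting]
'd' @ 6: {}  — state set empty
rest 'bccab' ignored (set empty)
after full input: {}  (accept=13 not in)

Answer: REJECT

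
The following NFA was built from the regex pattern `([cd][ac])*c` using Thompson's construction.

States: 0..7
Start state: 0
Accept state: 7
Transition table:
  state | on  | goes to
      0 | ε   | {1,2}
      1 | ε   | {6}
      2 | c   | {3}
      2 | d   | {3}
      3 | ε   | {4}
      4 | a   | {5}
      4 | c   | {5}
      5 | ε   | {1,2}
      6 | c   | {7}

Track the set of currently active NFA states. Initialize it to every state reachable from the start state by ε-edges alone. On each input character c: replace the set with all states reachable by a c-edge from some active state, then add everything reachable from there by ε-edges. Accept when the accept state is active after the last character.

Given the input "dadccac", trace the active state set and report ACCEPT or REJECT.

initial (ε-close {0}): {0,1,2,6}
'd' @ 1: {3,4}
'a' @ 2: {1,2,5,6}
'd' @ 3: {3,4}
'c' @ 4: {1,2,5,6}
'c' @ 5: {3,4,7}  ✓accept
'a' @ 6: {1,2,5,6}
'c' @ 7: {3,4,7}  ✓accept
after full input: {3,4,7}  (accept=7 in)

Answer: ACCEPT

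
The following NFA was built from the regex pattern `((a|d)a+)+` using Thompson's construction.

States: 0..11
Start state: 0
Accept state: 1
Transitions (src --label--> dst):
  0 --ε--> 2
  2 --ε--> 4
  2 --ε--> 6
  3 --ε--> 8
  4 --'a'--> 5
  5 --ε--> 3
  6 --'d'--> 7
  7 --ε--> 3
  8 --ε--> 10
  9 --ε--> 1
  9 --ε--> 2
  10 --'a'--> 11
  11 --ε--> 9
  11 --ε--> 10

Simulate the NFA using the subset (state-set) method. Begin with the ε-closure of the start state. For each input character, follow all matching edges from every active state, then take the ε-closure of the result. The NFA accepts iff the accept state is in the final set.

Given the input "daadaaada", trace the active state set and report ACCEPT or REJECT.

initial (ε-close {0}): {0,2,4,6}
'd' @ 1: {3,7,8,10}
'a' @ 2: {1,2,4,6,9,10,11}  ✓accept
'a' @ 3: {1,2,3,4,5,6,8,9,10,11}  ✓accept
'd' @ 4: {3,7,8,10}
'a' @ 5: {1,2,4,6,9,10,11}  ✓accept
'a' @ 6: {1,2,3,4,5,6,8,9,10,11}  ✓accept
'a' @ 7: {1,2,3,4,5,6,8,9,10,11}  ✓accept
'd' @ 8: {3,7,8,10}
'a' @ 9: {1,2,4,6,9,10,11}  ✓accept
after full input: {1,2,4,6,9,10,11}  (accept=1 in)

Answer: ACCEPT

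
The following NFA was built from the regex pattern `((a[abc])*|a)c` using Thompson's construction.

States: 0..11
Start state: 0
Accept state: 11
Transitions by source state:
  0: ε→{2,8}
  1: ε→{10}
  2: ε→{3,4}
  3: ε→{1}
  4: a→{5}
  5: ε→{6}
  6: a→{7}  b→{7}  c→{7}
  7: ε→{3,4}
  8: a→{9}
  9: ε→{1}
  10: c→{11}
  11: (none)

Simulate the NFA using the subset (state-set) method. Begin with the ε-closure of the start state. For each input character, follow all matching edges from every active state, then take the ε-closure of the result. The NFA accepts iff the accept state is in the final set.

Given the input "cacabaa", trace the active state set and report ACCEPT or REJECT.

Answer: REJECT

Derivation:
start: ε-closure({0}) = {0,1,2,3,4,8,10}
'c' @ 1: {11}  ✓accept
'a' @ 2: {}  — no active states
rest 'cabaa' ignored (set empty)
after full input: {}  (accept=11 not in)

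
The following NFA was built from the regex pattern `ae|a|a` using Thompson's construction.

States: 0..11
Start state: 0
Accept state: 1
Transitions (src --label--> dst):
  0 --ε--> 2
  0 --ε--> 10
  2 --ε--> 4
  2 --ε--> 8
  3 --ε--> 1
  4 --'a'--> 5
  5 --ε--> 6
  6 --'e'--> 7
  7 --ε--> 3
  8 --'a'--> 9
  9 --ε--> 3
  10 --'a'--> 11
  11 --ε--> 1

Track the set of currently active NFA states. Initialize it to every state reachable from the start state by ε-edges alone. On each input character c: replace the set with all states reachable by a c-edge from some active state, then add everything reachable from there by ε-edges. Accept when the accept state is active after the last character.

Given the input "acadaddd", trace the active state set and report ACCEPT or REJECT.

Answer: REJECT

Derivation:
S₀ = ε-closure({0}) = {0,2,4,8,10}
'a' @ 1: {1,3,5,6,9,11}  (accept∈set)
'c' @ 2: {}  — state set empty
rest 'adaddd' ignored (set empty)
end set {} — state 1 not in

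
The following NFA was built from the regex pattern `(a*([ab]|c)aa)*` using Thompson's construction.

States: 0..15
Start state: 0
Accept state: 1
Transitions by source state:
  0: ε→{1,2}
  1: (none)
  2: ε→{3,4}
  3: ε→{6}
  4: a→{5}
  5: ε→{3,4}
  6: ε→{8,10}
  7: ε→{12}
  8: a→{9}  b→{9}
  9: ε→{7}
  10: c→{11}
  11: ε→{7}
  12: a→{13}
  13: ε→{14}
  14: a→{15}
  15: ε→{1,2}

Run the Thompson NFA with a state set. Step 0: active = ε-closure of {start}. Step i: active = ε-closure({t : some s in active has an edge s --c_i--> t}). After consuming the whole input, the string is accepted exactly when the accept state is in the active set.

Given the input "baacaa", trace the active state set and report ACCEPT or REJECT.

S₀ = ε-closure({0}) = {0,1,2,3,4,6,8,10}
'b' @ 1: {7,9,12}
'a' @ 2: {13,14}
'a' @ 3: {1,2,3,4,6,8,10,15}  (accept∈set)
'c' @ 4: {7,11,12}
'a' @ 5: {13,14}
'a' @ 6: {1,2,3,4,6,8,10,15}  (accept∈set)
final: {1,2,3,4,6,8,10,15}; accept 1 in set

Answer: ACCEPT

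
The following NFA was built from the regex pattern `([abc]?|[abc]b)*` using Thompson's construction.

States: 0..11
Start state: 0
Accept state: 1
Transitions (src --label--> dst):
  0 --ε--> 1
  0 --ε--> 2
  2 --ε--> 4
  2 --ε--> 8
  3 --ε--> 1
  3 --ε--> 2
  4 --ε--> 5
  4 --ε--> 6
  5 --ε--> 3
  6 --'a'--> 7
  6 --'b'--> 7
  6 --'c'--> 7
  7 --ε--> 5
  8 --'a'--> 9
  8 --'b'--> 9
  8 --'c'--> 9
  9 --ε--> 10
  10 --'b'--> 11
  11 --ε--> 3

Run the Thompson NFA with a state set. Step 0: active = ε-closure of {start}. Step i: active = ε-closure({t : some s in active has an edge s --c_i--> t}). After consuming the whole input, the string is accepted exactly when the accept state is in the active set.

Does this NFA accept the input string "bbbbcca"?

S₀ = ε-closure({0}) = {0,1,2,3,4,5,6,8}
'b' @ 1: {1,2,3,4,5,6,7,8,9,10}  (accept∈set)
'b' @ 2: {1,2,3,4,5,6,7,8,9,10,11}  (accept∈set)
'b' @ 3: {1,2,3,4,5,6,7,8,9,10,11}  (accept∈set)
'b' @ 4: {1,2,3,4,5,6,7,8,9,10,11}  (accept∈set)
'c' @ 5: {1,2,3,4,5,6,7,8,9,10}  (accept∈set)
'c' @ 6: {1,2,3,4,5,6,7,8,9,10}  (accept∈set)
'a' @ 7: {1,2,3,4,5,6,7,8,9,10}  (accept∈set)
after full input: {1,2,3,4,5,6,7,8,9,10}  (accept=1 in)

Answer: ACCEPT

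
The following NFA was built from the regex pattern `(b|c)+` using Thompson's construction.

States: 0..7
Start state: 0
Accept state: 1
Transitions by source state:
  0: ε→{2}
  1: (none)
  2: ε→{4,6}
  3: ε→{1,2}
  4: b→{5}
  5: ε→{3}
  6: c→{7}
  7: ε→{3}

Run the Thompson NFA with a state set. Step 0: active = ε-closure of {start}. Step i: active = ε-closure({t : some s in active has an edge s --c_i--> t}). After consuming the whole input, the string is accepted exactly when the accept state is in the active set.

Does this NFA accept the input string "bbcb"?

initial (ε-close {0}): {0,2,4,6}
'b' @ 1: {1,2,3,4,5,6}  (accept∈set)
'b' @ 2: {1,2,3,4,5,6}  (accept∈set)
'c' @ 3: {1,2,3,4,6,7}  (accept∈set)
'b' @ 4: {1,2,3,4,5,6}  (accept∈set)
end set {1,2,3,4,5,6} — state 1 in

Answer: ACCEPT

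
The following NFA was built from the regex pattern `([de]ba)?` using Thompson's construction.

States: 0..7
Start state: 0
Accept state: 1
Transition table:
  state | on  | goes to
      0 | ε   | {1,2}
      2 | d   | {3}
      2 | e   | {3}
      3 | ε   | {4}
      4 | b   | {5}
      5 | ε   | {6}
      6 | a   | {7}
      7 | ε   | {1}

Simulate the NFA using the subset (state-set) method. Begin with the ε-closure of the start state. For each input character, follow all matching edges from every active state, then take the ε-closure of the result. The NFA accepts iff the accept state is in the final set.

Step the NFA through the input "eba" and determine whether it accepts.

Answer: ACCEPT

Derivation:
initial (ε-close {0}): {0,1,2}
'e' @ 1: {3,4}
'b' @ 2: {5,6}
'a' @ 3: {1,7}  [accepting]
final: {1,7}; accept 1 in set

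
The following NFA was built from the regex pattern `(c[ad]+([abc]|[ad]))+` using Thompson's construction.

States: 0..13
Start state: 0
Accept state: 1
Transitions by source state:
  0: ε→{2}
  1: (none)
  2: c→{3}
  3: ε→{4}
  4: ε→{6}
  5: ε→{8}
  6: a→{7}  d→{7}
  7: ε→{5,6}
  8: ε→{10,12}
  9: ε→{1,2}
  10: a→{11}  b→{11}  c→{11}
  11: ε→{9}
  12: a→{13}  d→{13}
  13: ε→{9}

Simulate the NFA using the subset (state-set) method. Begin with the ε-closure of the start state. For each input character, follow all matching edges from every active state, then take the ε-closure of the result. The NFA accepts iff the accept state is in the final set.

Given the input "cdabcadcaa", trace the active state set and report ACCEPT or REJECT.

Answer: ACCEPT

Derivation:
start: ε-closure({0}) = {0,2}
'c' @ 1: {3,4,6}
'd' @ 2: {5,6,7,8,10,12}
'a' @ 3: {1,2,5,6,7,8,9,10,11,12,13}  (accept∈set)
'b' @ 4: {1,2,9,11}  (accept∈set)
'c' @ 5: {3,4,6}
'a' @ 6: {5,6,7,8,10,12}
'd' @ 7: {1,2,5,6,7,8,9,10,12,13}  (accept∈set)
'c' @ 8: {1,2,3,4,6,9,11}  (accept∈set)
'a' @ 9: {5,6,7,8,10,12}
'a' @ 10: {1,2,5,6,7,8,9,10,11,12,13}  (accept∈set)
end set {1,2,5,6,7,8,9,10,11,12,13} — state 1 in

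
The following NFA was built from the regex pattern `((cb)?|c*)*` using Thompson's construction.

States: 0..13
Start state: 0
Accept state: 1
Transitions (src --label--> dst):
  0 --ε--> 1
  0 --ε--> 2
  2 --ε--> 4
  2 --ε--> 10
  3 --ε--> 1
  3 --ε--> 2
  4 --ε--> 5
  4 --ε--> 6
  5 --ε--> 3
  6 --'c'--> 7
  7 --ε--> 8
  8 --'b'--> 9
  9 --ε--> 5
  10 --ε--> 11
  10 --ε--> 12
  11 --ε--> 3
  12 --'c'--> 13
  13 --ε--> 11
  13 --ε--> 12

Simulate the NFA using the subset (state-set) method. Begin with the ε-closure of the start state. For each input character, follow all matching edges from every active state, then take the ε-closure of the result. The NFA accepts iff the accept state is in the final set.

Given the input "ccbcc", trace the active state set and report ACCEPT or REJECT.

Answer: ACCEPT

Trace:
start: ε-closure({0}) = {0,1,2,3,4,5,6,10,11,12}
'c' @ 1: {1,2,3,4,5,6,7,8,10,11,12,13}  [accepting]
'c' @ 2: {1,2,3,4,5,6,7,8,10,11,12,13}  [accepting]
'b' @ 3: {1,2,3,4,5,6,9,10,11,12}  [accepting]
'c' @ 4: {1,2,3,4,5,6,7,8,10,11,12,13}  [accepting]
'c' @ 5: {1,2,3,4,5,6,7,8,10,11,12,13}  [accepting]
end set {1,2,3,4,5,6,7,8,10,11,12,13} — state 1 in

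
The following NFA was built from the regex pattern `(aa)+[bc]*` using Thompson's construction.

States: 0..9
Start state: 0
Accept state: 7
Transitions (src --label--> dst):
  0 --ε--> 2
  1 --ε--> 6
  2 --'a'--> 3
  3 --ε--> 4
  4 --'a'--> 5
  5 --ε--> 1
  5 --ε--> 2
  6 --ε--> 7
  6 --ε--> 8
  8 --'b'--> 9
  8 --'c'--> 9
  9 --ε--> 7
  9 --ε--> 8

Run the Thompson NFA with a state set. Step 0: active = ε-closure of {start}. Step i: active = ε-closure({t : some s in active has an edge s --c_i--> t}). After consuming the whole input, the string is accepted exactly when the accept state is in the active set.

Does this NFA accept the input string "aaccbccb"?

S₀ = ε-closure({0}) = {0,2}
'a' @ 1: {3,4}
'a' @ 2: {1,2,5,6,7,8}  (accept∈set)
'c' @ 3: {7,8,9}  (accept∈set)
'c' @ 4: {7,8,9}  (accept∈set)
'b' @ 5: {7,8,9}  (accept∈set)
'c' @ 6: {7,8,9}  (accept∈set)
'c' @ 7: {7,8,9}  (accept∈set)
'b' @ 8: {7,8,9}  (accept∈set)
end set {7,8,9} — state 7 in

Answer: ACCEPT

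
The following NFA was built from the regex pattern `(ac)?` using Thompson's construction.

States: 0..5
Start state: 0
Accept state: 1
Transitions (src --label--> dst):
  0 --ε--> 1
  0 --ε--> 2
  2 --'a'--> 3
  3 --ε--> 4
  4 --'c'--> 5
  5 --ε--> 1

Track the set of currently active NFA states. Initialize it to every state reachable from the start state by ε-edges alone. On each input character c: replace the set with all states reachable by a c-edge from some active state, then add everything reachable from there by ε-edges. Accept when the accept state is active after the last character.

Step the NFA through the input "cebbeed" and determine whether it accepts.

Answer: REJECT

Steps:
S₀ = ε-closure({0}) = {0,1,2}
'c' @ 1: {}  — dead — no transitions
rest 'ebbeed' ignored (set empty)
end set {} — state 1 not in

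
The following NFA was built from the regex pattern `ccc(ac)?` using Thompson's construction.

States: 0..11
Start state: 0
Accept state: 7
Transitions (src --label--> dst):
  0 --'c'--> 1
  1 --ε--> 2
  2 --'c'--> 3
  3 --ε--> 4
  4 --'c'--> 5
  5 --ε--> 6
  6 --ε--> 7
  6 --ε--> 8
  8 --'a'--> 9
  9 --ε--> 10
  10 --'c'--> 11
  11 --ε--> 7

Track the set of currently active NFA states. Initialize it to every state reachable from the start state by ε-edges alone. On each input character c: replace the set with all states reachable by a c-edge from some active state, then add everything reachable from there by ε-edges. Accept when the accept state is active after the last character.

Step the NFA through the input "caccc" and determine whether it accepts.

Answer: REJECT

Steps:
initial (ε-close {0}): {0}
'c' @ 1: {1,2}
'a' @ 2: {}  — no active states
rest 'ccc' ignored (set empty)
end set {} — state 7 not in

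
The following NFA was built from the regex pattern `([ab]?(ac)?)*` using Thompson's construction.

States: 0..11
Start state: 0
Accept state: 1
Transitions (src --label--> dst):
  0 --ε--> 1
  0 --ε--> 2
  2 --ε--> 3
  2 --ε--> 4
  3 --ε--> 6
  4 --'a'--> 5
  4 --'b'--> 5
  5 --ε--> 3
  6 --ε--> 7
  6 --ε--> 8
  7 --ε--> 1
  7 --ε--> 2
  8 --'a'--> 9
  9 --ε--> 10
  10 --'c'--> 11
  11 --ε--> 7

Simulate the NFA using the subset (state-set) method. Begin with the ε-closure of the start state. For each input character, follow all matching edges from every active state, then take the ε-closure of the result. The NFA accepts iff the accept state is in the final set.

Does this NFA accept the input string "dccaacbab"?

Answer: REJECT

Trace:
start: ε-closure({0}) = {0,1,2,3,4,6,7,8}
'd' @ 1: {}  — dead — no transitions
rest 'ccaacbab' ignored (set empty)
end set {} — state 1 not in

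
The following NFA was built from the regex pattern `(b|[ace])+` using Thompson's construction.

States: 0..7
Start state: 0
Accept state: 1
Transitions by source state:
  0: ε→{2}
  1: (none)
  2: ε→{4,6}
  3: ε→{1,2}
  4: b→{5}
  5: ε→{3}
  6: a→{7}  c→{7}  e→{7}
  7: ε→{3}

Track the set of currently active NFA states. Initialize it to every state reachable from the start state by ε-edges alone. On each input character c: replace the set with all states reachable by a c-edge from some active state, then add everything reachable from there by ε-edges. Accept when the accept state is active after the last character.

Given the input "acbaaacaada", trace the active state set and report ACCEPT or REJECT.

S₀ = ε-closure({0}) = {0,2,4,6}
'a' @ 1: {1,2,3,4,6,7}  [accepting]
'c' @ 2: {1,2,3,4,6,7}  [accepting]
'b' @ 3: {1,2,3,4,5,6}  [accepting]
'a' @ 4: {1,2,3,4,6,7}  [accepting]
'a' @ 5: {1,2,3,4,6,7}  [accepting]
'a' @ 6: {1,2,3,4,6,7}  [accepting]
'c' @ 7: {1,2,3,4,6,7}  [accepting]
'a' @ 8: {1,2,3,4,6,7}  [accepting]
'a' @ 9: {1,2,3,4,6,7}  [accepting]
'd' @ 10: {}  — dead — no transitions
rest 'a' ignored (set empty)
after full input: {}  (accept=1 not in)

Answer: REJECT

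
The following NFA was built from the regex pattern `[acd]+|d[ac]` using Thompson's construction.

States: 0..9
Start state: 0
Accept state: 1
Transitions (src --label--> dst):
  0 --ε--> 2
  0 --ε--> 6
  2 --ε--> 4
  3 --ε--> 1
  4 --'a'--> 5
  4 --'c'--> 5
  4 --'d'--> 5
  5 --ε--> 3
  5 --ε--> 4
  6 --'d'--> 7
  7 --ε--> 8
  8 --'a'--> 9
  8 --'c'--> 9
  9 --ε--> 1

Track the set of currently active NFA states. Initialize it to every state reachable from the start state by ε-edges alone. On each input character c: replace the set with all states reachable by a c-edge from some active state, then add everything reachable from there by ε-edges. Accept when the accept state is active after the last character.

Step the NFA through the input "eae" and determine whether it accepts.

Answer: REJECT

Trace:
initial (ε-close {0}): {0,2,4,6}
'e' @ 1: {}  — dead — no transitions
rest 'ae' ignored (set empty)
final: {}; accept 1 not in set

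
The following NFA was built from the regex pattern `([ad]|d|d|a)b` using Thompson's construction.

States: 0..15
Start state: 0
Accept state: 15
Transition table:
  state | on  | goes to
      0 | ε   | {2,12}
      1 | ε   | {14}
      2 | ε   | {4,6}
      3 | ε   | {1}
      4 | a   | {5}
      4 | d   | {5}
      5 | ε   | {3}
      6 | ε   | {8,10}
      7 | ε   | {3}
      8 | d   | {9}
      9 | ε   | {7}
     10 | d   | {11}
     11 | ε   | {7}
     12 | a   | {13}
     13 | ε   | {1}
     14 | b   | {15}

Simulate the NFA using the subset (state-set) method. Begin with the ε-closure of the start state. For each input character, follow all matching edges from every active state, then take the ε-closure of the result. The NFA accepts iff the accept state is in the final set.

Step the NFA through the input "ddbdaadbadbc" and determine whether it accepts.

S₀ = ε-closure({0}) = {0,2,4,6,8,10,12}
'd' @ 1: {1,3,5,7,9,11,14}
'd' @ 2: {}  — no active states
rest 'bdaadbadbc' ignored (set empty)
after full input: {}  (accept=15 not in)

Answer: REJECT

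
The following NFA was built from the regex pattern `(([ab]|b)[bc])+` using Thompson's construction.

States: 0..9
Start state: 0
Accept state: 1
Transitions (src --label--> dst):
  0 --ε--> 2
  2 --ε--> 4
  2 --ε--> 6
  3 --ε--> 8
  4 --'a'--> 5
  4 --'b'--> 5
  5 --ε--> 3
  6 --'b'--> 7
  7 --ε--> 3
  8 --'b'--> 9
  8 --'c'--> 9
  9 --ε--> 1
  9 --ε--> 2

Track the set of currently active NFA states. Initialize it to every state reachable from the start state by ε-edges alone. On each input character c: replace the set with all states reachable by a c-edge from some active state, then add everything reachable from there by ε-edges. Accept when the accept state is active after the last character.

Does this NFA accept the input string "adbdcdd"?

Answer: REJECT

Trace:
S₀ = ε-closure({0}) = {0,2,4,6}
'a' @ 1: {3,5,8}
'd' @ 2: {}  — state set empty
rest 'bdcdd' ignored (set empty)
final: {}; accept 1 not in set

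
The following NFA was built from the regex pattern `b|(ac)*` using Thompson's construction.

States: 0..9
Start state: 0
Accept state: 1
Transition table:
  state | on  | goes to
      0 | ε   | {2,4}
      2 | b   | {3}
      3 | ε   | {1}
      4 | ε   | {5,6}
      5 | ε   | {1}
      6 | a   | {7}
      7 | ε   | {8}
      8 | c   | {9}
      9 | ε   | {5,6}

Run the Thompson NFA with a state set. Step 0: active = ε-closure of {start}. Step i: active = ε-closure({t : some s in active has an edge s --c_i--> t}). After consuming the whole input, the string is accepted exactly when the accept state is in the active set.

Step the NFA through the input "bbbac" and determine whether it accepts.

S₀ = ε-closure({0}) = {0,1,2,4,5,6}
'b' @ 1: {1,3}  ✓accept
'b' @ 2: {}  — state set empty
rest 'bac' ignored (set empty)
after full input: {}  (accept=1 not in)

Answer: REJECT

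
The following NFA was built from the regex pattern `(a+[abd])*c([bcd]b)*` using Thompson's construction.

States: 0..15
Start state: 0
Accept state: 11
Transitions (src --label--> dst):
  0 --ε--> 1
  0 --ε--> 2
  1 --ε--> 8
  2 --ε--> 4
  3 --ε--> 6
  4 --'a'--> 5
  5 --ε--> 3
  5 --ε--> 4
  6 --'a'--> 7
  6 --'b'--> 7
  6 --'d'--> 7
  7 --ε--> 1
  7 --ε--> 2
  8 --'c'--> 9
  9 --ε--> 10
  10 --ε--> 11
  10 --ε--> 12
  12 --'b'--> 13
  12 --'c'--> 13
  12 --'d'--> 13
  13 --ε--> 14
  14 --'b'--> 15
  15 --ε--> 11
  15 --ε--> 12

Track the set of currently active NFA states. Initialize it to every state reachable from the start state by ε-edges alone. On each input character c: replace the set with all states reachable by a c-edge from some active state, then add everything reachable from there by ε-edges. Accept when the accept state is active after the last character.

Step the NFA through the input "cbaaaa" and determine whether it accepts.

Answer: REJECT

Steps:
start: ε-closure({0}) = {0,1,2,4,8}
'c' @ 1: {9,10,11,12}  ✓accept
'b' @ 2: {13,14}
'a' @ 3: {}  — state set empty
rest 'aaa' ignored (set empty)
end set {} — state 11 not in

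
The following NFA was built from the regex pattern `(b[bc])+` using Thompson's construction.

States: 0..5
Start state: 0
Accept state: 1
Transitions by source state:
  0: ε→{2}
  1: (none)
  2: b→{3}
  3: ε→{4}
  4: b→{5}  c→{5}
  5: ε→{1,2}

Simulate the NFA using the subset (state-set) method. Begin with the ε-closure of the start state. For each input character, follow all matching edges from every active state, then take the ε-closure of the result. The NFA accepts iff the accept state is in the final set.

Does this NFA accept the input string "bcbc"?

Answer: ACCEPT

Trace:
S₀ = ε-closure({0}) = {0,2}
'b' @ 1: {3,4}
'c' @ 2: {1,2,5}  ✓accept
'b' @ 3: {3,4}
'c' @ 4: {1,2,5}  ✓accept
after full input: {1,2,5}  (accept=1 in)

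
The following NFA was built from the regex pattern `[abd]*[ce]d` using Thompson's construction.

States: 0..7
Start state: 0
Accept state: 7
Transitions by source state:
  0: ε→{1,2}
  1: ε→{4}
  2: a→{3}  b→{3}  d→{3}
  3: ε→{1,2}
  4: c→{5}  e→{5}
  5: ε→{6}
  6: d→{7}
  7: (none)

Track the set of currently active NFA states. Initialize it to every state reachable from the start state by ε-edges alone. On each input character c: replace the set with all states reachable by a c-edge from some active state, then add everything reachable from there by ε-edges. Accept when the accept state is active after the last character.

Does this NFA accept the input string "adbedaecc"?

Answer: REJECT

Steps:
S₀ = ε-closure({0}) = {0,1,2,4}
'a' @ 1: {1,2,3,4}
'd' @ 2: {1,2,3,4}
'b' @ 3: {1,2,3,4}
'e' @ 4: {5,6}
'd' @ 5: {7}  ✓accept
'a' @ 6: {}  — state set empty
rest 'ecc' ignored (set empty)
end set {} — state 7 not in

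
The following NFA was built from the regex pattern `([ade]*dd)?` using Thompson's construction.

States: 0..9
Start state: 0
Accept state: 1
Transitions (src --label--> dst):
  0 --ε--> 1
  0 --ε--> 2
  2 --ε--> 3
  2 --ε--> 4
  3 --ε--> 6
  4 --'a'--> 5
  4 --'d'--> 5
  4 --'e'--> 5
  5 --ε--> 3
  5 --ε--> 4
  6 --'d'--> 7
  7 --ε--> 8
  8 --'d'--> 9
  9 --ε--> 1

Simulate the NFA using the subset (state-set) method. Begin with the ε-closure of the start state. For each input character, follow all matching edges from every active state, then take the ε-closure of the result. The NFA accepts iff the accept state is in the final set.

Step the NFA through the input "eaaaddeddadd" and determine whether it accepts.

S₀ = ε-closure({0}) = {0,1,2,3,4,6}
'e' @ 1: {3,4,5,6}
'a' @ 2: {3,4,5,6}
'a' @ 3: {3,4,5,6}
'a' @ 4: {3,4,5,6}
'd' @ 5: {3,4,5,6,7,8}
'd' @ 6: {1,3,4,5,6,7,8,9}  [accepting]
'e' @ 7: {3,4,5,6}
'd' @ 8: {3,4,5,6,7,8}
'd' @ 9: {1,3,4,5,6,7,8,9}  [accepting]
'a' @ 10: {3,4,5,6}
'd' @ 11: {3,4,5,6,7,8}
'd' @ 12: {1,3,4,5,6,7,8,9}  [accepting]
end set {1,3,4,5,6,7,8,9} — state 1 in

Answer: ACCEPT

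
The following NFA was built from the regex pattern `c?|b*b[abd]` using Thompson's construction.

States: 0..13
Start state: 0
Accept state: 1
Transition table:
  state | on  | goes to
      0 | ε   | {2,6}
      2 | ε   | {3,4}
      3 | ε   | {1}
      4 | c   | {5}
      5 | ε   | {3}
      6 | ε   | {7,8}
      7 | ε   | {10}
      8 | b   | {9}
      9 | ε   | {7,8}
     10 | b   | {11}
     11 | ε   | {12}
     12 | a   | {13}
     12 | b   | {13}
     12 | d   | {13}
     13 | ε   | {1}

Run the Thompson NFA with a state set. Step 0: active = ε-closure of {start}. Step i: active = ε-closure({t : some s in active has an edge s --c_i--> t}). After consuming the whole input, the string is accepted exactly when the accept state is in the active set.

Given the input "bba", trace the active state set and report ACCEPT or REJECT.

initial (ε-close {0}): {0,1,2,3,4,6,7,8,10}
'b' @ 1: {7,8,9,10,11,12}
'b' @ 2: {1,7,8,9,10,11,12,13}  ✓accept
'a' @ 3: {1,13}  ✓accept
final: {1,13}; accept 1 in set

Answer: ACCEPT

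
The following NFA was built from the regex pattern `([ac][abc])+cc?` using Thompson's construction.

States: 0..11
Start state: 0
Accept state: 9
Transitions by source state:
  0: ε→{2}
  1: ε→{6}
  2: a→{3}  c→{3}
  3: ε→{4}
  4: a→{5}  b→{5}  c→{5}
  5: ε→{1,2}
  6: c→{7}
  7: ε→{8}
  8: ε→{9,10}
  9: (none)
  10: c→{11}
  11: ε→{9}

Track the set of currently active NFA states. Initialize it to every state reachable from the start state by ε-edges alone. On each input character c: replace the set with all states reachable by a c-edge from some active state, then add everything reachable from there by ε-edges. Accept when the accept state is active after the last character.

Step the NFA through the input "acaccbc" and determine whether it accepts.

S₀ = ε-closure({0}) = {0,2}
'a' @ 1: {3,4}
'c' @ 2: {1,2,5,6}
'a' @ 3: {3,4}
'c' @ 4: {1,2,5,6}
'c' @ 5: {3,4,7,8,9,10}  (accept∈set)
'b' @ 6: {1,2,5,6}
'c' @ 7: {3,4,7,8,9,10}  (accept∈set)
end set {3,4,7,8,9,10} — state 9 in

Answer: ACCEPT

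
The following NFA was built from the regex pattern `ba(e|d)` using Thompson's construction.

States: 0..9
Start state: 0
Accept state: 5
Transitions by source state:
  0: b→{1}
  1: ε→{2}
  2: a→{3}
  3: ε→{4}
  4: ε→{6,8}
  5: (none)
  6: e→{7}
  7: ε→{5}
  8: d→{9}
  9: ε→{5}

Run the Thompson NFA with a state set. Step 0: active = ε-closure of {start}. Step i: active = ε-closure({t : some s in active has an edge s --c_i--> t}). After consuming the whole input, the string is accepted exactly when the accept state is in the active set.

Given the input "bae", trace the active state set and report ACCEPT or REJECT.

initial (ε-close {0}): {0}
'b' @ 1: {1,2}
'a' @ 2: {3,4,6,8}
'e' @ 3: {5,7}  (accept∈set)
end set {5,7} — state 5 in

Answer: ACCEPT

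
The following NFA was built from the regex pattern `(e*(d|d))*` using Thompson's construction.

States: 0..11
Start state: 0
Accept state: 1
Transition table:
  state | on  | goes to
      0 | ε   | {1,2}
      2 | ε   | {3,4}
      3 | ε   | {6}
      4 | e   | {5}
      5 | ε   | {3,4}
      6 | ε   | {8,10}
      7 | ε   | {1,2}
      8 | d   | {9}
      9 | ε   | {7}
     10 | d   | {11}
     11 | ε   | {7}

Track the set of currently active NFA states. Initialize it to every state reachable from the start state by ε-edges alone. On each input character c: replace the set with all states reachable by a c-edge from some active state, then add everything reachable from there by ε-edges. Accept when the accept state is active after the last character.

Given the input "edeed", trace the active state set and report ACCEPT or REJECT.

Answer: ACCEPT

Steps:
S₀ = ε-closure({0}) = {0,1,2,3,4,6,8,10}
'e' @ 1: {3,4,5,6,8,10}
'd' @ 2: {1,2,3,4,6,7,8,9,10,11}  ✓accept
'e' @ 3: {3,4,5,6,8,10}
'e' @ 4: {3,4,5,6,8,10}
'd' @ 5: {1,2,3,4,6,7,8,9,10,11}  ✓accept
after full input: {1,2,3,4,6,7,8,9,10,11}  (accept=1 in)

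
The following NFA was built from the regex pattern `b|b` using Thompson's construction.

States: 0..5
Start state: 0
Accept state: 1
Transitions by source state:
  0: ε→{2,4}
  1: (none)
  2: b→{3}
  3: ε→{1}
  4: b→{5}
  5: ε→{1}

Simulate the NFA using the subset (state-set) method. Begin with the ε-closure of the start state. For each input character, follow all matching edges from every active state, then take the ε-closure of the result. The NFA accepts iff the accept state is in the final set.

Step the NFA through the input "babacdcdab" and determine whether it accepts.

start: ε-closure({0}) = {0,2,4}
'b' @ 1: {1,3,5}  [accepting]
'a' @ 2: {}  — dead — no transitions
rest 'bacdcdab' ignored (set empty)
final: {}; accept 1 not in set

Answer: REJECT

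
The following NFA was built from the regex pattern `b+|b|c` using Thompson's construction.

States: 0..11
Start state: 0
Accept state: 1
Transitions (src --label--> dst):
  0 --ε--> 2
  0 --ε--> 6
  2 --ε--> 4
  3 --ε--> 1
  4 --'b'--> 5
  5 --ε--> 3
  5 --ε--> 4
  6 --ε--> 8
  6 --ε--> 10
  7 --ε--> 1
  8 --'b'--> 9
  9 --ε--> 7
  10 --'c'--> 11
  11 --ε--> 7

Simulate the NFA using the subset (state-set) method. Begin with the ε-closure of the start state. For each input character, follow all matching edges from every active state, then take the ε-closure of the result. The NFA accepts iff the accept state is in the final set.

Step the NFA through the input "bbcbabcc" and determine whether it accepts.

start: ε-closure({0}) = {0,2,4,6,8,10}
'b' @ 1: {1,3,4,5,7,9}  ✓accept
'b' @ 2: {1,3,4,5}  ✓accept
'c' @ 3: {}  — no active states
rest 'babcc' ignored (set empty)
after full input: {}  (accept=1 not in)

Answer: REJECT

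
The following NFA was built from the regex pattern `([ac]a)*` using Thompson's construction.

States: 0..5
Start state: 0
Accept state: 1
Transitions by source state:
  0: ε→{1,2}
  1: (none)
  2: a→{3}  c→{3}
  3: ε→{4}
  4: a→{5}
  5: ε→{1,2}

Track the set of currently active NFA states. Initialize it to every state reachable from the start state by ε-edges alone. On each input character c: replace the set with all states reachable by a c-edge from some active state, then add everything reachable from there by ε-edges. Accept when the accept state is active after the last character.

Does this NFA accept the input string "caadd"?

S₀ = ε-closure({0}) = {0,1,2}
'c' @ 1: {3,4}
'a' @ 2: {1,2,5}  ✓accept
'a' @ 3: {3,4}
'd' @ 4: {}  — state set empty
rest 'd' ignored (set empty)
end set {} — state 1 not in

Answer: REJECT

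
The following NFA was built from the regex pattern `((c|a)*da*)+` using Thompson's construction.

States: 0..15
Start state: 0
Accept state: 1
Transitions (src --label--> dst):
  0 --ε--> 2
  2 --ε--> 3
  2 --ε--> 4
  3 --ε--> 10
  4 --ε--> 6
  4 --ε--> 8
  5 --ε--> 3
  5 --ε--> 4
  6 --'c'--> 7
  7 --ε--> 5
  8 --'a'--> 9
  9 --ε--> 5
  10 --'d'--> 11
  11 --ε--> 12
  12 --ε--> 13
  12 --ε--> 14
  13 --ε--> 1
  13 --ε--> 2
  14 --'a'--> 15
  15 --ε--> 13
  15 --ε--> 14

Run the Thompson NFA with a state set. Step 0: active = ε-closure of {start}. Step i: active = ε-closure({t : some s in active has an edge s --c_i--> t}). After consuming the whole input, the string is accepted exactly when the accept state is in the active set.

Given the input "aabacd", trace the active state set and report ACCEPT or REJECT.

Answer: REJECT

Steps:
start: ε-closure({0}) = {0,2,3,4,6,8,10}
'a' @ 1: {3,4,5,6,8,9,10}
'a' @ 2: {3,4,5,6,8,9,10}
'b' @ 3: {}  — no active states
rest 'acd' ignored (set empty)
final: {}; accept 1 not in set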